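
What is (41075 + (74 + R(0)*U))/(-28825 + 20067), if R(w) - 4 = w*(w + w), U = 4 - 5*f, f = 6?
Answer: -41045/8758 ≈ -4.6866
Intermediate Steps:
U = -26 (U = 4 - 5*6 = 4 - 30 = -26)
R(w) = 4 + 2*w² (R(w) = 4 + w*(w + w) = 4 + w*(2*w) = 4 + 2*w²)
(41075 + (74 + R(0)*U))/(-28825 + 20067) = (41075 + (74 + (4 + 2*0²)*(-26)))/(-28825 + 20067) = (41075 + (74 + (4 + 2*0)*(-26)))/(-8758) = (41075 + (74 + (4 + 0)*(-26)))*(-1/8758) = (41075 + (74 + 4*(-26)))*(-1/8758) = (41075 + (74 - 104))*(-1/8758) = (41075 - 30)*(-1/8758) = 41045*(-1/8758) = -41045/8758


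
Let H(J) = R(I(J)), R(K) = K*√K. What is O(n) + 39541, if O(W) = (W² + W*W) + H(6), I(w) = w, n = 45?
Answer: 43591 + 6*√6 ≈ 43606.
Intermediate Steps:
R(K) = K^(3/2)
H(J) = J^(3/2)
O(W) = 2*W² + 6*√6 (O(W) = (W² + W*W) + 6^(3/2) = (W² + W²) + 6*√6 = 2*W² + 6*√6)
O(n) + 39541 = (2*45² + 6*√6) + 39541 = (2*2025 + 6*√6) + 39541 = (4050 + 6*√6) + 39541 = 43591 + 6*√6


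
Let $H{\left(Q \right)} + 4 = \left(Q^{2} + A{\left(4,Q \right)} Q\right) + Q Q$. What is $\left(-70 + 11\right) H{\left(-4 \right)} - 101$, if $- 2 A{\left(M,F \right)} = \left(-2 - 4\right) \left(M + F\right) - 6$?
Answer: $-1045$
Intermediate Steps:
$A{\left(M,F \right)} = 3 + 3 F + 3 M$ ($A{\left(M,F \right)} = - \frac{\left(-2 - 4\right) \left(M + F\right) - 6}{2} = - \frac{- 6 \left(F + M\right) - 6}{2} = - \frac{\left(- 6 F - 6 M\right) - 6}{2} = - \frac{-6 - 6 F - 6 M}{2} = 3 + 3 F + 3 M$)
$H{\left(Q \right)} = -4 + 2 Q^{2} + Q \left(15 + 3 Q\right)$ ($H{\left(Q \right)} = -4 + \left(\left(Q^{2} + \left(3 + 3 Q + 3 \cdot 4\right) Q\right) + Q Q\right) = -4 + \left(\left(Q^{2} + \left(3 + 3 Q + 12\right) Q\right) + Q^{2}\right) = -4 + \left(\left(Q^{2} + \left(15 + 3 Q\right) Q\right) + Q^{2}\right) = -4 + \left(\left(Q^{2} + Q \left(15 + 3 Q\right)\right) + Q^{2}\right) = -4 + \left(2 Q^{2} + Q \left(15 + 3 Q\right)\right) = -4 + 2 Q^{2} + Q \left(15 + 3 Q\right)$)
$\left(-70 + 11\right) H{\left(-4 \right)} - 101 = \left(-70 + 11\right) \left(-4 + 5 \left(-4\right)^{2} + 15 \left(-4\right)\right) - 101 = - 59 \left(-4 + 5 \cdot 16 - 60\right) - 101 = - 59 \left(-4 + 80 - 60\right) - 101 = \left(-59\right) 16 - 101 = -944 - 101 = -1045$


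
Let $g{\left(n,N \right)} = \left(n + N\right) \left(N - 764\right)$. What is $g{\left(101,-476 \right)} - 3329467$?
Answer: $-2864467$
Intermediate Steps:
$g{\left(n,N \right)} = \left(-764 + N\right) \left(N + n\right)$ ($g{\left(n,N \right)} = \left(N + n\right) \left(-764 + N\right) = \left(-764 + N\right) \left(N + n\right)$)
$g{\left(101,-476 \right)} - 3329467 = \left(\left(-476\right)^{2} - -363664 - 77164 - 48076\right) - 3329467 = \left(226576 + 363664 - 77164 - 48076\right) - 3329467 = 465000 - 3329467 = -2864467$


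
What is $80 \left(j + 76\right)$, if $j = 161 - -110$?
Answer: $27760$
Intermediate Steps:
$j = 271$ ($j = 161 + 110 = 271$)
$80 \left(j + 76\right) = 80 \left(271 + 76\right) = 80 \cdot 347 = 27760$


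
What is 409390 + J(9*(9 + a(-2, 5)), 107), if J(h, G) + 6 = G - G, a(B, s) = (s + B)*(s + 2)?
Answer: 409384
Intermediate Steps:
a(B, s) = (2 + s)*(B + s) (a(B, s) = (B + s)*(2 + s) = (2 + s)*(B + s))
J(h, G) = -6 (J(h, G) = -6 + (G - G) = -6 + 0 = -6)
409390 + J(9*(9 + a(-2, 5)), 107) = 409390 - 6 = 409384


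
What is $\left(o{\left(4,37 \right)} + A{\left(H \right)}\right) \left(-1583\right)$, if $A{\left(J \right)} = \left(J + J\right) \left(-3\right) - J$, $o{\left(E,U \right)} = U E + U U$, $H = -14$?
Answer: $-2556545$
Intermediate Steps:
$o{\left(E,U \right)} = U^{2} + E U$ ($o{\left(E,U \right)} = E U + U^{2} = U^{2} + E U$)
$A{\left(J \right)} = - 7 J$ ($A{\left(J \right)} = 2 J \left(-3\right) - J = - 6 J - J = - 7 J$)
$\left(o{\left(4,37 \right)} + A{\left(H \right)}\right) \left(-1583\right) = \left(37 \left(4 + 37\right) - -98\right) \left(-1583\right) = \left(37 \cdot 41 + 98\right) \left(-1583\right) = \left(1517 + 98\right) \left(-1583\right) = 1615 \left(-1583\right) = -2556545$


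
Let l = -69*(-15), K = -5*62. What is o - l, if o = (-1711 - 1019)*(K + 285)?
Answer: 67215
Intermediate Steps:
K = -310
l = 1035
o = 68250 (o = (-1711 - 1019)*(-310 + 285) = -2730*(-25) = 68250)
o - l = 68250 - 1*1035 = 68250 - 1035 = 67215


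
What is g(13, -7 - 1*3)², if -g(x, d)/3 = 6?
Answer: 324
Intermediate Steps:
g(x, d) = -18 (g(x, d) = -3*6 = -18)
g(13, -7 - 1*3)² = (-18)² = 324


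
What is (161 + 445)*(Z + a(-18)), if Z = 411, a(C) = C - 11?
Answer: 231492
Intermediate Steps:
a(C) = -11 + C
(161 + 445)*(Z + a(-18)) = (161 + 445)*(411 + (-11 - 18)) = 606*(411 - 29) = 606*382 = 231492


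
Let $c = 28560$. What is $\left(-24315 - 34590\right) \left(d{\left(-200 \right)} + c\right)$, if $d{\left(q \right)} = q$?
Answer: $-1670545800$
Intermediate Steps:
$\left(-24315 - 34590\right) \left(d{\left(-200 \right)} + c\right) = \left(-24315 - 34590\right) \left(-200 + 28560\right) = \left(-58905\right) 28360 = -1670545800$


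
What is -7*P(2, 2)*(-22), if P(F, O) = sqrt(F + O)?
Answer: 308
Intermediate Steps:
-7*P(2, 2)*(-22) = -7*sqrt(2 + 2)*(-22) = -7*sqrt(4)*(-22) = -7*2*(-22) = -14*(-22) = 308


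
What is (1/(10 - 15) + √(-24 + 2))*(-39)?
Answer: 39/5 - 39*I*√22 ≈ 7.8 - 182.93*I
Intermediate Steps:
(1/(10 - 15) + √(-24 + 2))*(-39) = (1/(-5) + √(-22))*(-39) = (-⅕ + I*√22)*(-39) = 39/5 - 39*I*√22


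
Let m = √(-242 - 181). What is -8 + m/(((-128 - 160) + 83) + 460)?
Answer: -8 + I*√47/85 ≈ -8.0 + 0.080655*I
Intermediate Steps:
m = 3*I*√47 (m = √(-423) = 3*I*√47 ≈ 20.567*I)
-8 + m/(((-128 - 160) + 83) + 460) = -8 + (3*I*√47)/(((-128 - 160) + 83) + 460) = -8 + (3*I*√47)/((-288 + 83) + 460) = -8 + (3*I*√47)/(-205 + 460) = -8 + (3*I*√47)/255 = -8 + I*√47/85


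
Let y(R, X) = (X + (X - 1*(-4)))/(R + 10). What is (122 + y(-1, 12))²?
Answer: 1267876/81 ≈ 15653.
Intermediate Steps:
y(R, X) = (4 + 2*X)/(10 + R) (y(R, X) = (X + (X + 4))/(10 + R) = (X + (4 + X))/(10 + R) = (4 + 2*X)/(10 + R))
(122 + y(-1, 12))² = (122 + 2*(2 + 12)/(10 - 1))² = (122 + 2*14/9)² = (122 + 2*(⅑)*14)² = (122 + 28/9)² = (1126/9)² = 1267876/81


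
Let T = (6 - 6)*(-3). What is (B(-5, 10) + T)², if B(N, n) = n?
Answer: 100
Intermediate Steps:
T = 0 (T = 0*(-3) = 0)
(B(-5, 10) + T)² = (10 + 0)² = 10² = 100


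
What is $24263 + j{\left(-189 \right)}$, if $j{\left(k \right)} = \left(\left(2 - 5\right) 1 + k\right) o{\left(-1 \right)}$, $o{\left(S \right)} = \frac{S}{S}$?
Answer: $24071$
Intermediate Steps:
$o{\left(S \right)} = 1$
$j{\left(k \right)} = -3 + k$ ($j{\left(k \right)} = \left(\left(2 - 5\right) 1 + k\right) 1 = \left(\left(-3\right) 1 + k\right) 1 = \left(-3 + k\right) 1 = -3 + k$)
$24263 + j{\left(-189 \right)} = 24263 - 192 = 24071$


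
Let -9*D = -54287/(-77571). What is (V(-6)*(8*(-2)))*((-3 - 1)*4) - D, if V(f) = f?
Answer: -1072287217/698139 ≈ -1535.9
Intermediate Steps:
D = -54287/698139 (D = -(-54287)/(9*(-77571)) = -(-54287)*(-1)/(9*77571) = -⅑*54287/77571 = -54287/698139 ≈ -0.077760)
(V(-6)*(8*(-2)))*((-3 - 1)*4) - D = (-48*(-2))*((-3 - 1)*4) - 1*(-54287/698139) = (-6*(-16))*(-4*4) + 54287/698139 = 96*(-16) + 54287/698139 = -1536 + 54287/698139 = -1072287217/698139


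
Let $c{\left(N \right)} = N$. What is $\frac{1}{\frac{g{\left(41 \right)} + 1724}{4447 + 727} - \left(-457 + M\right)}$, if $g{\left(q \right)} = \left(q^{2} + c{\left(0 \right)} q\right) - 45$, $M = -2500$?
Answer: $\frac{2587}{7651439} \approx 0.00033811$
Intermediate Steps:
$g{\left(q \right)} = -45 + q^{2}$ ($g{\left(q \right)} = \left(q^{2} + 0 q\right) - 45 = \left(q^{2} + 0\right) - 45 = q^{2} - 45 = -45 + q^{2}$)
$\frac{1}{\frac{g{\left(41 \right)} + 1724}{4447 + 727} - \left(-457 + M\right)} = \frac{1}{\frac{\left(-45 + 41^{2}\right) + 1724}{4447 + 727} + \left(457 - -2500\right)} = \frac{1}{\frac{\left(-45 + 1681\right) + 1724}{5174} + \left(457 + 2500\right)} = \frac{1}{\left(1636 + 1724\right) \frac{1}{5174} + 2957} = \frac{1}{3360 \cdot \frac{1}{5174} + 2957} = \frac{1}{\frac{1680}{2587} + 2957} = \frac{1}{\frac{7651439}{2587}} = \frac{2587}{7651439}$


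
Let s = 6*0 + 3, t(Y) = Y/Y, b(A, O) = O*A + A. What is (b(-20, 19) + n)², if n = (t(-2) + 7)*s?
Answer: 141376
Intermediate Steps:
b(A, O) = A + A*O (b(A, O) = A*O + A = A + A*O)
t(Y) = 1
s = 3 (s = 0 + 3 = 3)
n = 24 (n = (1 + 7)*3 = 8*3 = 24)
(b(-20, 19) + n)² = (-20*(1 + 19) + 24)² = (-20*20 + 24)² = (-400 + 24)² = (-376)² = 141376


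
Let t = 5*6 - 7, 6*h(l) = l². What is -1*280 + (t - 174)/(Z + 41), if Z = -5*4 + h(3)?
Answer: -12902/45 ≈ -286.71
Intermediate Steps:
h(l) = l²/6
Z = -37/2 (Z = -5*4 + (⅙)*3² = -20 + (⅙)*9 = -20 + 3/2 = -37/2 ≈ -18.500)
t = 23 (t = 30 - 7 = 23)
-1*280 + (t - 174)/(Z + 41) = -1*280 + (23 - 174)/(-37/2 + 41) = -280 - 151/45/2 = -280 - 151*2/45 = -280 - 302/45 = -12902/45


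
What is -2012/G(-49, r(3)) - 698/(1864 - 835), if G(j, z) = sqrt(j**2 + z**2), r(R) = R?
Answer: -698/1029 - 1006*sqrt(2410)/1205 ≈ -41.663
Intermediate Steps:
-2012/G(-49, r(3)) - 698/(1864 - 835) = -2012/sqrt((-49)**2 + 3**2) - 698/(1864 - 835) = -2012/sqrt(2401 + 9) - 698/1029 = -2012*sqrt(2410)/2410 - 698*1/1029 = -1006*sqrt(2410)/1205 - 698/1029 = -698/1029 - 1006*sqrt(2410)/1205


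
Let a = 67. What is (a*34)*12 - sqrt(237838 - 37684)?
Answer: 27336 - sqrt(200154) ≈ 26889.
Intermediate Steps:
(a*34)*12 - sqrt(237838 - 37684) = (67*34)*12 - sqrt(237838 - 37684) = 2278*12 - sqrt(200154) = 27336 - sqrt(200154)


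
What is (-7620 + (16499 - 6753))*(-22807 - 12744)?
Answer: -75581426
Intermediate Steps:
(-7620 + (16499 - 6753))*(-22807 - 12744) = (-7620 + 9746)*(-35551) = 2126*(-35551) = -75581426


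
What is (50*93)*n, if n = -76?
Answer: -353400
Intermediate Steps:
(50*93)*n = (50*93)*(-76) = 4650*(-76) = -353400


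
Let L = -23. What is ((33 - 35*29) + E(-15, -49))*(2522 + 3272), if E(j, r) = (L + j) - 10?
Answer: -5967820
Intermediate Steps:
E(j, r) = -33 + j (E(j, r) = (-23 + j) - 10 = -33 + j)
((33 - 35*29) + E(-15, -49))*(2522 + 3272) = ((33 - 35*29) + (-33 - 15))*(2522 + 3272) = ((33 - 1015) - 48)*5794 = (-982 - 48)*5794 = -1030*5794 = -5967820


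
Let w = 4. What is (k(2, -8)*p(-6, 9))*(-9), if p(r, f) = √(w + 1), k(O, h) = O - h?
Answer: -90*√5 ≈ -201.25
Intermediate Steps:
p(r, f) = √5 (p(r, f) = √(4 + 1) = √5)
(k(2, -8)*p(-6, 9))*(-9) = ((2 - 1*(-8))*√5)*(-9) = ((2 + 8)*√5)*(-9) = (10*√5)*(-9) = -90*√5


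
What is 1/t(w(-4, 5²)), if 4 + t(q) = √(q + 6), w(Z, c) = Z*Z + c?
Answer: 4/31 + √47/31 ≈ 0.35018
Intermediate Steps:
w(Z, c) = c + Z² (w(Z, c) = Z² + c = c + Z²)
t(q) = -4 + √(6 + q) (t(q) = -4 + √(q + 6) = -4 + √(6 + q))
1/t(w(-4, 5²)) = 1/(-4 + √(6 + (5² + (-4)²))) = 1/(-4 + √(6 + (25 + 16))) = 1/(-4 + √(6 + 41)) = 1/(-4 + √47)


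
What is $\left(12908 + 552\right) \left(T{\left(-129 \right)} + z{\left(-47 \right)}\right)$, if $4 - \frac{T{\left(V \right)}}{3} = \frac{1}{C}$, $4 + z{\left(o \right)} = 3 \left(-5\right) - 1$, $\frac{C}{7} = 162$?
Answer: $- \frac{20358250}{189} \approx -1.0772 \cdot 10^{5}$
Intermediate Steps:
$C = 1134$ ($C = 7 \cdot 162 = 1134$)
$z{\left(o \right)} = -20$ ($z{\left(o \right)} = -4 + \left(3 \left(-5\right) - 1\right) = -4 - 16 = -20$)
$T{\left(V \right)} = \frac{4535}{378}$ ($T{\left(V \right)} = 12 - \frac{3}{1134} = 12 - \frac{1}{378} = \frac{4535}{378}$)
$\left(12908 + 552\right) \left(T{\left(-129 \right)} + z{\left(-47 \right)}\right) = \left(12908 + 552\right) \left(\frac{4535}{378} - 20\right) = 13460 \left(- \frac{3025}{378}\right) = - \frac{20358250}{189}$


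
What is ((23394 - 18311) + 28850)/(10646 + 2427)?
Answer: 33933/13073 ≈ 2.5957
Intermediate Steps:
((23394 - 18311) + 28850)/(10646 + 2427) = (5083 + 28850)/13073 = 33933*(1/13073) = 33933/13073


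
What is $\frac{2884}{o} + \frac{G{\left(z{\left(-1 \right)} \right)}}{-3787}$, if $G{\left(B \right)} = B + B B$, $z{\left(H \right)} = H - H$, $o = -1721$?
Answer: $- \frac{2884}{1721} \approx -1.6758$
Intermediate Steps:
$z{\left(H \right)} = 0$
$G{\left(B \right)} = B + B^{2}$
$\frac{2884}{o} + \frac{G{\left(z{\left(-1 \right)} \right)}}{-3787} = \frac{2884}{-1721} + \frac{0 \left(1 + 0\right)}{-3787} = 2884 \left(- \frac{1}{1721}\right) + 0 \cdot 1 \left(- \frac{1}{3787}\right) = - \frac{2884}{1721} + 0 \left(- \frac{1}{3787}\right) = - \frac{2884}{1721} + 0 = - \frac{2884}{1721}$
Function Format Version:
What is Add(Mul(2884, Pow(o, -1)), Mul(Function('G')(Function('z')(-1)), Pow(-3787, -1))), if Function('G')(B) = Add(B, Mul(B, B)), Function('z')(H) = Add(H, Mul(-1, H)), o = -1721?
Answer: Rational(-2884, 1721) ≈ -1.6758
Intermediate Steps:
Function('z')(H) = 0
Function('G')(B) = Add(B, Pow(B, 2))
Add(Mul(2884, Pow(o, -1)), Mul(Function('G')(Function('z')(-1)), Pow(-3787, -1))) = Add(Mul(2884, Pow(-1721, -1)), Mul(Mul(0, Add(1, 0)), Pow(-3787, -1))) = Add(Mul(2884, Rational(-1, 1721)), Mul(Mul(0, 1), Rational(-1, 3787))) = Add(Rational(-2884, 1721), Mul(0, Rational(-1, 3787))) = Add(Rational(-2884, 1721), 0) = Rational(-2884, 1721)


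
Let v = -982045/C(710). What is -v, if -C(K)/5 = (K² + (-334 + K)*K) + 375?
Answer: -196409/771435 ≈ -0.25460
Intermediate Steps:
C(K) = -1875 - 5*K² - 5*K*(-334 + K) (C(K) = -5*((K² + (-334 + K)*K) + 375) = -5*((K² + K*(-334 + K)) + 375) = -5*(375 + K² + K*(-334 + K)) = -1875 - 5*K² - 5*K*(-334 + K))
v = 196409/771435 (v = -982045/(-1875 - 10*710² + 1670*710) = -982045/(-1875 - 10*504100 + 1185700) = -982045/(-1875 - 5041000 + 1185700) = -982045/(-3857175) = -982045*(-1/3857175) = 196409/771435 ≈ 0.25460)
-v = -1*196409/771435 = -196409/771435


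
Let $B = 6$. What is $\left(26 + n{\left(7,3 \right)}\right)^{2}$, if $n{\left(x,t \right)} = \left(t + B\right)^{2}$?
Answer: $11449$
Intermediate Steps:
$n{\left(x,t \right)} = \left(6 + t\right)^{2}$ ($n{\left(x,t \right)} = \left(t + 6\right)^{2} = \left(6 + t\right)^{2}$)
$\left(26 + n{\left(7,3 \right)}\right)^{2} = \left(26 + \left(6 + 3\right)^{2}\right)^{2} = \left(26 + 9^{2}\right)^{2} = \left(26 + 81\right)^{2} = 107^{2} = 11449$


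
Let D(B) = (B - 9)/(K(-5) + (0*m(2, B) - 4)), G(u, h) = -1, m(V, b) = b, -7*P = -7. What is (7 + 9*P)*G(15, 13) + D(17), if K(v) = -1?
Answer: -88/5 ≈ -17.600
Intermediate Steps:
P = 1 (P = -⅐*(-7) = 1)
D(B) = 9/5 - B/5 (D(B) = (B - 9)/(-1 + (0*B - 4)) = (-9 + B)/(-1 + (0 - 4)) = (-9 + B)/(-1 - 4) = (-9 + B)/(-5) = (-9 + B)*(-⅕) = 9/5 - B/5)
(7 + 9*P)*G(15, 13) + D(17) = (7 + 9*1)*(-1) + (9/5 - ⅕*17) = (7 + 9)*(-1) + (9/5 - 17/5) = 16*(-1) - 8/5 = -16 - 8/5 = -88/5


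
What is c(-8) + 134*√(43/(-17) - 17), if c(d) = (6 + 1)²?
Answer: 49 + 268*I*√1411/17 ≈ 49.0 + 592.17*I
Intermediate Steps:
c(d) = 49 (c(d) = 7² = 49)
c(-8) + 134*√(43/(-17) - 17) = 49 + 134*√(43/(-17) - 17) = 49 + 134*√(43*(-1/17) - 17) = 49 + 134*√(-43/17 - 17) = 49 + 134*√(-332/17) = 49 + 134*(2*I*√1411/17) = 49 + 268*I*√1411/17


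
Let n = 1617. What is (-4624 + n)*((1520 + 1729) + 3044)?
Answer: -18923051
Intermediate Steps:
(-4624 + n)*((1520 + 1729) + 3044) = (-4624 + 1617)*((1520 + 1729) + 3044) = -3007*(3249 + 3044) = -3007*6293 = -18923051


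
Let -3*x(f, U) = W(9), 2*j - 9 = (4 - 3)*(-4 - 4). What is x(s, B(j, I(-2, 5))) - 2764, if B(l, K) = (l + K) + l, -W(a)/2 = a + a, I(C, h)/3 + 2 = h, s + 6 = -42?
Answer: -2752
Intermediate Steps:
s = -48 (s = -6 - 42 = -48)
I(C, h) = -6 + 3*h
W(a) = -4*a (W(a) = -2*(a + a) = -4*a)
j = ½ (j = 9/2 + ((4 - 3)*(-4 - 4))/2 = 9/2 + (1*(-8))/2 = 9/2 + (½)*(-8) = 9/2 - 4 = ½ ≈ 0.50000)
B(l, K) = K + 2*l (B(l, K) = (K + l) + l = K + 2*l)
x(f, U) = 12 (x(f, U) = -(-4)*9/3 = -⅓*(-36) = 12)
x(s, B(j, I(-2, 5))) - 2764 = 12 - 2764 = -2752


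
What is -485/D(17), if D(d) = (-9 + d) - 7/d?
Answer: -8245/129 ≈ -63.915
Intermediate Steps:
D(d) = -9 + d - 7/d
-485/D(17) = -485/(-9 + 17 - 7/17) = -485/129/17 = -485*17/129 = -8245/129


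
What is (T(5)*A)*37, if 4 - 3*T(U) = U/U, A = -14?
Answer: -518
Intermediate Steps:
T(U) = 1 (T(U) = 4/3 - U/(3*U) = 4/3 - 1/3*1 = 4/3 - 1/3 = 1)
(T(5)*A)*37 = (1*(-14))*37 = -14*37 = -518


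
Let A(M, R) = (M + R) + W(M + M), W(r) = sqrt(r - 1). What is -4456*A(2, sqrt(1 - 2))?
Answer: -8912 - 4456*I - 4456*sqrt(3) ≈ -16630.0 - 4456.0*I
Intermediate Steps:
W(r) = sqrt(-1 + r)
A(M, R) = M + R + sqrt(-1 + 2*M) (A(M, R) = (M + R) + sqrt(-1 + (M + M)) = (M + R) + sqrt(-1 + 2*M) = M + R + sqrt(-1 + 2*M))
-4456*A(2, sqrt(1 - 2)) = -4456*(2 + sqrt(1 - 2) + sqrt(-1 + 2*2)) = -4456*(2 + sqrt(-1) + sqrt(-1 + 4)) = -4456*(2 + I + sqrt(3)) = -8912 - 4456*I - 4456*sqrt(3)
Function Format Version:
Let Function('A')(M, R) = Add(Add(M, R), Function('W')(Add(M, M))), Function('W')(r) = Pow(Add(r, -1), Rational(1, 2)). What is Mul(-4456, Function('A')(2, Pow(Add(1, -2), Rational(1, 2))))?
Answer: Add(-8912, Mul(-4456, I), Mul(-4456, Pow(3, Rational(1, 2)))) ≈ Add(-16630., Mul(-4456.0, I))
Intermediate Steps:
Function('W')(r) = Pow(Add(-1, r), Rational(1, 2))
Function('A')(M, R) = Add(M, R, Pow(Add(-1, Mul(2, M)), Rational(1, 2))) (Function('A')(M, R) = Add(Add(M, R), Pow(Add(-1, Add(M, M)), Rational(1, 2))) = Add(Add(M, R), Pow(Add(-1, Mul(2, M)), Rational(1, 2))) = Add(M, R, Pow(Add(-1, Mul(2, M)), Rational(1, 2))))
Mul(-4456, Function('A')(2, Pow(Add(1, -2), Rational(1, 2)))) = Mul(-4456, Add(2, Pow(Add(1, -2), Rational(1, 2)), Pow(Add(-1, Mul(2, 2)), Rational(1, 2)))) = Mul(-4456, Add(2, Pow(-1, Rational(1, 2)), Pow(Add(-1, 4), Rational(1, 2)))) = Mul(-4456, Add(2, I, Pow(3, Rational(1, 2)))) = Add(-8912, Mul(-4456, I), Mul(-4456, Pow(3, Rational(1, 2))))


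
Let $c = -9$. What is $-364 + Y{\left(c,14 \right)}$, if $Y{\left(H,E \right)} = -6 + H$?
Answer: $-379$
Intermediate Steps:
$-364 + Y{\left(c,14 \right)} = -364 - 15 = -379$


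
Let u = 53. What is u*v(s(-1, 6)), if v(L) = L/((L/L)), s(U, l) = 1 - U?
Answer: 106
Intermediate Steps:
v(L) = L (v(L) = L/1 = L*1 = L)
u*v(s(-1, 6)) = 53*(1 - 1*(-1)) = 53*(1 + 1) = 53*2 = 106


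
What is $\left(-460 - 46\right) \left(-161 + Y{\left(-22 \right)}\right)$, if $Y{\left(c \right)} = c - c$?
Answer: $81466$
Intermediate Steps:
$Y{\left(c \right)} = 0$
$\left(-460 - 46\right) \left(-161 + Y{\left(-22 \right)}\right) = \left(-460 - 46\right) \left(-161 + 0\right) = \left(-506\right) \left(-161\right) = 81466$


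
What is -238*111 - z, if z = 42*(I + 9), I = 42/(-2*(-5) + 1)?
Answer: -296520/11 ≈ -26956.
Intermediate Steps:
I = 42/11 (I = 42/(10 + 1) = 42/11 ≈ 3.8182)
z = 5922/11 (z = 42*(42/11 + 9) = 42*(141/11) = 5922/11 ≈ 538.36)
-238*111 - z = -238*111 - 1*5922/11 = -26418 - 5922/11 = -296520/11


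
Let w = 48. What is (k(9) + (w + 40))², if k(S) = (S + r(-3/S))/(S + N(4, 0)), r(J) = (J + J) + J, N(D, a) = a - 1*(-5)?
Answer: 384400/49 ≈ 7844.9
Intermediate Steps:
N(D, a) = 5 + a (N(D, a) = a + 5 = 5 + a)
r(J) = 3*J (r(J) = 2*J + J = 3*J)
k(S) = (S - 9/S)/(5 + S) (k(S) = (S + 3*(-3/S))/(S + (5 + 0)) = (S - 9/S)/(S + 5) = (S - 9/S)/(5 + S))
(k(9) + (w + 40))² = ((-9 + 9²)/(9*(5 + 9)) + (48 + 40))² = ((⅑)*(-9 + 81)/14 + 88)² = ((⅑)*(1/14)*72 + 88)² = (4/7 + 88)² = (620/7)² = 384400/49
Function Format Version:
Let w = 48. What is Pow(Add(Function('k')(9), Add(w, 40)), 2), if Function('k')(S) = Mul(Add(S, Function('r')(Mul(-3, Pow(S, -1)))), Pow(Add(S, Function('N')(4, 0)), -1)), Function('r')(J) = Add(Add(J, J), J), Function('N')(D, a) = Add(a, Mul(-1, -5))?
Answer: Rational(384400, 49) ≈ 7844.9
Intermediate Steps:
Function('N')(D, a) = Add(5, a) (Function('N')(D, a) = Add(a, 5) = Add(5, a))
Function('r')(J) = Mul(3, J) (Function('r')(J) = Add(Mul(2, J), J) = Mul(3, J))
Function('k')(S) = Mul(Pow(Add(5, S), -1), Add(S, Mul(-9, Pow(S, -1)))) (Function('k')(S) = Mul(Add(S, Mul(3, Mul(-3, Pow(S, -1)))), Pow(Add(S, Add(5, 0)), -1)) = Mul(Add(S, Mul(-9, Pow(S, -1))), Pow(Add(S, 5), -1)) = Mul(Add(S, Mul(-9, Pow(S, -1))), Pow(Add(5, S), -1)) = Mul(Pow(Add(5, S), -1), Add(S, Mul(-9, Pow(S, -1)))))
Pow(Add(Function('k')(9), Add(w, 40)), 2) = Pow(Add(Mul(Pow(9, -1), Pow(Add(5, 9), -1), Add(-9, Pow(9, 2))), Add(48, 40)), 2) = Pow(Add(Mul(Rational(1, 9), Pow(14, -1), Add(-9, 81)), 88), 2) = Pow(Add(Mul(Rational(1, 9), Rational(1, 14), 72), 88), 2) = Pow(Add(Rational(4, 7), 88), 2) = Pow(Rational(620, 7), 2) = Rational(384400, 49)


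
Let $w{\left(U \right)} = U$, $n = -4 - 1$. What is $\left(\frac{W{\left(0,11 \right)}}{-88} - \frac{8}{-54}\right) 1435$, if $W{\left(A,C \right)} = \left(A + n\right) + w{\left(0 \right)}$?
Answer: $\frac{698845}{2376} \approx 294.13$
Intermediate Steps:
$n = -5$ ($n = -4 - 1 = -5$)
$W{\left(A,C \right)} = -5 + A$ ($W{\left(A,C \right)} = \left(A - 5\right) + 0 = \left(-5 + A\right) + 0 = -5 + A$)
$\left(\frac{W{\left(0,11 \right)}}{-88} - \frac{8}{-54}\right) 1435 = \left(\frac{-5 + 0}{-88} - \frac{8}{-54}\right) 1435 = \left(\left(-5\right) \left(- \frac{1}{88}\right) - - \frac{4}{27}\right) 1435 = \left(\frac{5}{88} + \frac{4}{27}\right) 1435 = \frac{487}{2376} \cdot 1435 = \frac{698845}{2376}$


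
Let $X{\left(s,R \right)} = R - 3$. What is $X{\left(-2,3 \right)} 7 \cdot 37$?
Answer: $0$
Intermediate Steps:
$X{\left(s,R \right)} = -3 + R$
$X{\left(-2,3 \right)} 7 \cdot 37 = \left(-3 + 3\right) 7 \cdot 37 = 0 \cdot 7 \cdot 37 = 0 \cdot 37 = 0$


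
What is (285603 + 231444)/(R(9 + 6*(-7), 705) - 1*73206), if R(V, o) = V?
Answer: -172349/24413 ≈ -7.0597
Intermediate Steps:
(285603 + 231444)/(R(9 + 6*(-7), 705) - 1*73206) = (285603 + 231444)/((9 + 6*(-7)) - 1*73206) = 517047/((9 - 42) - 73206) = 517047/(-33 - 73206) = 517047/(-73239) = 517047*(-1/73239) = -172349/24413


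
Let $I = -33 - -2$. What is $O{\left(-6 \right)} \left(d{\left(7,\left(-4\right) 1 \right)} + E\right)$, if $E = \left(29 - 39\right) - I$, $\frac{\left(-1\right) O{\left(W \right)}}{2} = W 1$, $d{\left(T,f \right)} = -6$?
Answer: $180$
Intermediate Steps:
$I = -31$ ($I = -33 + 2 = -31$)
$O{\left(W \right)} = - 2 W$ ($O{\left(W \right)} = - 2 W 1 = - 2 W$)
$E = 21$ ($E = \left(29 - 39\right) - -31 = \left(29 - 39\right) + 31 = -10 + 31 = 21$)
$O{\left(-6 \right)} \left(d{\left(7,\left(-4\right) 1 \right)} + E\right) = \left(-2\right) \left(-6\right) \left(-6 + 21\right) = 12 \cdot 15 = 180$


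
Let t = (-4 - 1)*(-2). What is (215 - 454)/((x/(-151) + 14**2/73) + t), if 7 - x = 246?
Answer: -2634497/157273 ≈ -16.751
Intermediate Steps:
x = -239 (x = 7 - 1*246 = 7 - 246 = -239)
t = 10 (t = -5*(-2) = 10)
(215 - 454)/((x/(-151) + 14**2/73) + t) = (215 - 454)/((-239/(-151) + 14**2/73) + 10) = -239/((-239*(-1/151) + 196*(1/73)) + 10) = -239/((239/151 + 196/73) + 10) = -239/(47043/11023 + 10) = -239/157273/11023 = -239*11023/157273 = -2634497/157273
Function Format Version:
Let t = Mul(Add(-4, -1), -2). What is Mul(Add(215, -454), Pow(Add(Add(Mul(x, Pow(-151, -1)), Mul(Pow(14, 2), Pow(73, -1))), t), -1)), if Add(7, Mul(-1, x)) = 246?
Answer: Rational(-2634497, 157273) ≈ -16.751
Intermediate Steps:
x = -239 (x = Add(7, Mul(-1, 246)) = Add(7, -246) = -239)
t = 10 (t = Mul(-5, -2) = 10)
Mul(Add(215, -454), Pow(Add(Add(Mul(x, Pow(-151, -1)), Mul(Pow(14, 2), Pow(73, -1))), t), -1)) = Mul(Add(215, -454), Pow(Add(Add(Mul(-239, Pow(-151, -1)), Mul(Pow(14, 2), Pow(73, -1))), 10), -1)) = Mul(-239, Pow(Add(Add(Mul(-239, Rational(-1, 151)), Mul(196, Rational(1, 73))), 10), -1)) = Mul(-239, Pow(Add(Add(Rational(239, 151), Rational(196, 73)), 10), -1)) = Mul(-239, Pow(Add(Rational(47043, 11023), 10), -1)) = Mul(-239, Pow(Rational(157273, 11023), -1)) = Mul(-239, Rational(11023, 157273)) = Rational(-2634497, 157273)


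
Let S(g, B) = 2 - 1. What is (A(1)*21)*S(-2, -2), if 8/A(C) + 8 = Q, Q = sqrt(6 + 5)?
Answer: -1344/53 - 168*sqrt(11)/53 ≈ -35.872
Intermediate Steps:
Q = sqrt(11) ≈ 3.3166
A(C) = 8/(-8 + sqrt(11))
S(g, B) = 1
(A(1)*21)*S(-2, -2) = ((-64/53 - 8*sqrt(11)/53)*21)*1 = (-1344/53 - 168*sqrt(11)/53)*1 = -1344/53 - 168*sqrt(11)/53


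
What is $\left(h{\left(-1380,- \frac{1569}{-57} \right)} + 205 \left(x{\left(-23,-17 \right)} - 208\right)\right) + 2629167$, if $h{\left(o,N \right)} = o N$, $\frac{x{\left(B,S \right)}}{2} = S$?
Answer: $\frac{48289843}{19} \approx 2.5416 \cdot 10^{6}$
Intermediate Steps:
$x{\left(B,S \right)} = 2 S$
$h{\left(o,N \right)} = N o$
$\left(h{\left(-1380,- \frac{1569}{-57} \right)} + 205 \left(x{\left(-23,-17 \right)} - 208\right)\right) + 2629167 = \left(- \frac{1569}{-57} \left(-1380\right) + 205 \left(2 \left(-17\right) - 208\right)\right) + 2629167 = \left(\left(-1569\right) \left(- \frac{1}{57}\right) \left(-1380\right) + 205 \left(-34 - 208\right)\right) + 2629167 = \left(\frac{523}{19} \left(-1380\right) + 205 \left(-242\right)\right) + 2629167 = \left(- \frac{721740}{19} - 49610\right) + 2629167 = - \frac{1664330}{19} + 2629167 = \frac{48289843}{19}$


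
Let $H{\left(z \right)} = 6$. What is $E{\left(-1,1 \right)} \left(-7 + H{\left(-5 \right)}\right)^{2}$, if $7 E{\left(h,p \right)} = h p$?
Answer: $- \frac{1}{7} \approx -0.14286$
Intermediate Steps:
$E{\left(h,p \right)} = \frac{h p}{7}$
$E{\left(-1,1 \right)} \left(-7 + H{\left(-5 \right)}\right)^{2} = \frac{1}{7} \left(-1\right) 1 \left(-7 + 6\right)^{2} = - \frac{\left(-1\right)^{2}}{7} = \left(- \frac{1}{7}\right) 1 = - \frac{1}{7}$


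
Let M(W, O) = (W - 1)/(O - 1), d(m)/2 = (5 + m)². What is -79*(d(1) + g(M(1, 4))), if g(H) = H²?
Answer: -5688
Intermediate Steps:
d(m) = 2*(5 + m)²
M(W, O) = (-1 + W)/(-1 + O)
-79*(d(1) + g(M(1, 4))) = -79*(2*(5 + 1)² + ((-1 + 1)/(-1 + 4))²) = -79*(2*6² + (0/3)²) = -79*(2*36 + ((⅓)*0)²) = -79*(72 + 0²) = -79*(72 + 0) = -79*72 = -5688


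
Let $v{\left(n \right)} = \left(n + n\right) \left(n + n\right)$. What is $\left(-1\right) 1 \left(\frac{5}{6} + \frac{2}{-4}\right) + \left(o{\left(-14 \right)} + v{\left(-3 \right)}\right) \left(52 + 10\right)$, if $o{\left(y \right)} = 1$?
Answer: $\frac{6881}{3} \approx 2293.7$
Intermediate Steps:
$v{\left(n \right)} = 4 n^{2}$ ($v{\left(n \right)} = 2 n 2 n = 4 n^{2}$)
$\left(-1\right) 1 \left(\frac{5}{6} + \frac{2}{-4}\right) + \left(o{\left(-14 \right)} + v{\left(-3 \right)}\right) \left(52 + 10\right) = \left(-1\right) 1 \left(\frac{5}{6} + \frac{2}{-4}\right) + \left(1 + 4 \left(-3\right)^{2}\right) \left(52 + 10\right) = - (5 \cdot \frac{1}{6} + 2 \left(- \frac{1}{4}\right)) + \left(1 + 4 \cdot 9\right) 62 = - (\frac{5}{6} - \frac{1}{2}) + \left(1 + 36\right) 62 = \left(-1\right) \frac{1}{3} + 37 \cdot 62 = - \frac{1}{3} + 2294 = \frac{6881}{3}$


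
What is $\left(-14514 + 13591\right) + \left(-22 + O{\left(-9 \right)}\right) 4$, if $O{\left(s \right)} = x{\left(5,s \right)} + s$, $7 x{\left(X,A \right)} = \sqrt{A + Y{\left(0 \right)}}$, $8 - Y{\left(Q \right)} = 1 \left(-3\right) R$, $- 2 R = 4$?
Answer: $-1047 + \frac{4 i \sqrt{7}}{7} \approx -1047.0 + 1.5119 i$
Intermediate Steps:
$R = -2$ ($R = \left(- \frac{1}{2}\right) 4 = -2$)
$Y{\left(Q \right)} = 2$ ($Y{\left(Q \right)} = 8 - 1 \left(-3\right) \left(-2\right) = 8 - \left(-3\right) \left(-2\right) = 8 - 6 = 2$)
$x{\left(X,A \right)} = \frac{\sqrt{2 + A}}{7}$ ($x{\left(X,A \right)} = \frac{\sqrt{A + 2}}{7} = \frac{\sqrt{2 + A}}{7}$)
$O{\left(s \right)} = s + \frac{\sqrt{2 + s}}{7}$ ($O{\left(s \right)} = \frac{\sqrt{2 + s}}{7} + s = s + \frac{\sqrt{2 + s}}{7}$)
$\left(-14514 + 13591\right) + \left(-22 + O{\left(-9 \right)}\right) 4 = \left(-14514 + 13591\right) + \left(-22 - \left(9 - \frac{\sqrt{2 - 9}}{7}\right)\right) 4 = -923 + \left(-22 - \left(9 - \frac{\sqrt{-7}}{7}\right)\right) 4 = -923 + \left(-22 - \left(9 - \frac{i \sqrt{7}}{7}\right)\right) 4 = -923 + \left(-31 + \frac{i \sqrt{7}}{7}\right) 4 = -923 - \left(124 - \frac{4 i \sqrt{7}}{7}\right) = -1047 + \frac{4 i \sqrt{7}}{7}$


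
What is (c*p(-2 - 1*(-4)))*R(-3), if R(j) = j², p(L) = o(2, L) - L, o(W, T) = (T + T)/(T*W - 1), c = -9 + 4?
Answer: 30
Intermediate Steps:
c = -5
o(W, T) = 2*T/(-1 + T*W) (o(W, T) = (2*T)/(-1 + T*W) = 2*T/(-1 + T*W))
p(L) = -L + 2*L/(-1 + 2*L) (p(L) = 2*L/(-1 + L*2) - L = 2*L/(-1 + 2*L) - L = -L + 2*L/(-1 + 2*L))
(c*p(-2 - 1*(-4)))*R(-3) = -5*(-2 - 1*(-4))*(3 - 2*(-2 - 1*(-4)))/(-1 + 2*(-2 - 1*(-4)))*(-3)² = -5*(-2 + 4)*(3 - 2*(-2 + 4))/(-1 + 2*(-2 + 4))*9 = -10*(3 - 2*2)/(-1 + 2*2)*9 = -10*(3 - 4)/(-1 + 4)*9 = -10*(-1)/3*9 = -5*(-⅔)*9 = (10/3)*9 = 30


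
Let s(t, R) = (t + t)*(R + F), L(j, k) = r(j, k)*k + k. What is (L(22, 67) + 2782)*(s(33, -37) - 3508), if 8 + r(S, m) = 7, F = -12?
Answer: -18756244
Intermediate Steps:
r(S, m) = -1 (r(S, m) = -8 + 7 = -1)
L(j, k) = 0 (L(j, k) = -k + k = 0)
s(t, R) = 2*t*(-12 + R) (s(t, R) = (t + t)*(R - 12) = (2*t)*(-12 + R) = 2*t*(-12 + R))
(L(22, 67) + 2782)*(s(33, -37) - 3508) = (0 + 2782)*(2*33*(-12 - 37) - 3508) = 2782*(2*33*(-49) - 3508) = 2782*(-3234 - 3508) = 2782*(-6742) = -18756244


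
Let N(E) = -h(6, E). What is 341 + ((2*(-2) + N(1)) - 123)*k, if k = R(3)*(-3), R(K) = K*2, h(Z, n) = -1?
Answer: 2609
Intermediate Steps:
R(K) = 2*K
N(E) = 1 (N(E) = -1*(-1) = 1)
k = -18 (k = (2*3)*(-3) = 6*(-3) = -18)
341 + ((2*(-2) + N(1)) - 123)*k = 341 + ((2*(-2) + 1) - 123)*(-18) = 341 + ((-4 + 1) - 123)*(-18) = 341 + (-3 - 123)*(-18) = 341 - 126*(-18) = 341 + 2268 = 2609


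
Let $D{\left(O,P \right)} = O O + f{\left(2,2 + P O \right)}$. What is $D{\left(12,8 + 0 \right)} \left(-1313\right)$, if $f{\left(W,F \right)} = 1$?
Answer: $-190385$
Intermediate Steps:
$D{\left(O,P \right)} = 1 + O^{2}$ ($D{\left(O,P \right)} = O O + 1 = O^{2} + 1 = 1 + O^{2}$)
$D{\left(12,8 + 0 \right)} \left(-1313\right) = \left(1 + 12^{2}\right) \left(-1313\right) = \left(1 + 144\right) \left(-1313\right) = 145 \left(-1313\right) = -190385$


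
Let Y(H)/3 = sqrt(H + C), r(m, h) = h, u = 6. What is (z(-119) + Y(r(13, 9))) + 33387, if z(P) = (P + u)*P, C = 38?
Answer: 46834 + 3*sqrt(47) ≈ 46855.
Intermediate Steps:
z(P) = P*(6 + P) (z(P) = (P + 6)*P = (6 + P)*P = P*(6 + P))
Y(H) = 3*sqrt(38 + H) (Y(H) = 3*sqrt(H + 38) = 3*sqrt(38 + H))
(z(-119) + Y(r(13, 9))) + 33387 = (-119*(6 - 119) + 3*sqrt(38 + 9)) + 33387 = (-119*(-113) + 3*sqrt(47)) + 33387 = (13447 + 3*sqrt(47)) + 33387 = 46834 + 3*sqrt(47)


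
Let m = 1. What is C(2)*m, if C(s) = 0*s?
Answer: 0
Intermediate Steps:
C(s) = 0
C(2)*m = 0*1 = 0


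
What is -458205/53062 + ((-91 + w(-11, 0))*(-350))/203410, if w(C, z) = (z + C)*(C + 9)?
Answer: -9192203175/1079334142 ≈ -8.5166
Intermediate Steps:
w(C, z) = (9 + C)*(C + z) (w(C, z) = (C + z)*(9 + C) = (9 + C)*(C + z))
-458205/53062 + ((-91 + w(-11, 0))*(-350))/203410 = -458205/53062 + ((-91 + ((-11)² + 9*(-11) + 9*0 - 11*0))*(-350))/203410 = -458205*1/53062 + ((-91 + (121 - 99 + 0 + 0))*(-350))*(1/203410) = -458205/53062 + ((-91 + 22)*(-350))*(1/203410) = -458205/53062 - 69*(-350)*(1/203410) = -458205/53062 + 24150*(1/203410) = -458205/53062 + 2415/20341 = -9192203175/1079334142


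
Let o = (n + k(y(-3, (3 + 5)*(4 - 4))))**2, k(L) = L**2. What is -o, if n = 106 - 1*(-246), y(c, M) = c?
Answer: -130321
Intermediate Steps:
n = 352 (n = 106 + 246 = 352)
o = 130321 (o = (352 + (-3)**2)**2 = (352 + 9)**2 = 361**2 = 130321)
-o = -1*130321 = -130321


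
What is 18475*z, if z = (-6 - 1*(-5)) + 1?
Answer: 0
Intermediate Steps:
z = 0 (z = (-6 + 5) + 1 = -1 + 1 = 0)
18475*z = 18475*0 = 0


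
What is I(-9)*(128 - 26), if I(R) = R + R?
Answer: -1836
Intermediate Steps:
I(R) = 2*R
I(-9)*(128 - 26) = (2*(-9))*(128 - 26) = -18*102 = -1836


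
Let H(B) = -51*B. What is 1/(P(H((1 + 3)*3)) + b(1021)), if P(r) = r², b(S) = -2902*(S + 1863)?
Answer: -1/7994824 ≈ -1.2508e-7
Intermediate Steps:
b(S) = -5406426 - 2902*S (b(S) = -2902*(1863 + S) = -5406426 - 2902*S)
1/(P(H((1 + 3)*3)) + b(1021)) = 1/((-51*(1 + 3)*3)² + (-5406426 - 2902*1021)) = 1/((-204*3)² + (-5406426 - 2962942)) = 1/((-51*12)² - 8369368) = 1/((-612)² - 8369368) = 1/(374544 - 8369368) = 1/(-7994824) = -1/7994824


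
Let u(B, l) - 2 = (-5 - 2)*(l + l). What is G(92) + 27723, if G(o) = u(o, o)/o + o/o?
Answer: 1274661/46 ≈ 27710.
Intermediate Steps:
u(B, l) = 2 - 14*l (u(B, l) = 2 + (-5 - 2)*(l + l) = 2 - 14*l)
G(o) = 1 + (2 - 14*o)/o (G(o) = (2 - 14*o)/o + o/o = (2 - 14*o)/o + 1 = 1 + (2 - 14*o)/o)
G(92) + 27723 = (-13 + 2/92) + 27723 = (-13 + 2*(1/92)) + 27723 = (-13 + 1/46) + 27723 = -597/46 + 27723 = 1274661/46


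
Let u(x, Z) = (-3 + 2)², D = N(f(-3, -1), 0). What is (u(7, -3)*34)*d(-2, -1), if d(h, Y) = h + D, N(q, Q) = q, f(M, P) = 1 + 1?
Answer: 0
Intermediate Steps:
f(M, P) = 2
D = 2
d(h, Y) = 2 + h (d(h, Y) = h + 2 = 2 + h)
u(x, Z) = 1 (u(x, Z) = (-1)² = 1)
(u(7, -3)*34)*d(-2, -1) = (1*34)*(2 - 2) = 34*0 = 0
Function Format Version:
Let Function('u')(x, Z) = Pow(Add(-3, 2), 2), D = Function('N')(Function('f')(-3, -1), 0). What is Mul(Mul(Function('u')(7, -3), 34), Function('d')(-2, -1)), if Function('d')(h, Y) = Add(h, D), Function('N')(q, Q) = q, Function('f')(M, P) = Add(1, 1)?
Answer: 0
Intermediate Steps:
Function('f')(M, P) = 2
D = 2
Function('d')(h, Y) = Add(2, h) (Function('d')(h, Y) = Add(h, 2) = Add(2, h))
Function('u')(x, Z) = 1 (Function('u')(x, Z) = Pow(-1, 2) = 1)
Mul(Mul(Function('u')(7, -3), 34), Function('d')(-2, -1)) = Mul(Mul(1, 34), Add(2, -2)) = Mul(34, 0) = 0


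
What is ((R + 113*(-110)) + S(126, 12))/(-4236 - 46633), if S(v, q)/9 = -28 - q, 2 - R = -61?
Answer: 979/3913 ≈ 0.25019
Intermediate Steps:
R = 63 (R = 2 - 1*(-61) = 2 + 61 = 63)
S(v, q) = -252 - 9*q (S(v, q) = 9*(-28 - q) = -252 - 9*q)
((R + 113*(-110)) + S(126, 12))/(-4236 - 46633) = ((63 + 113*(-110)) + (-252 - 9*12))/(-4236 - 46633) = ((63 - 12430) + (-252 - 108))/(-50869) = (-12367 - 360)*(-1/50869) = -12727*(-1/50869) = 979/3913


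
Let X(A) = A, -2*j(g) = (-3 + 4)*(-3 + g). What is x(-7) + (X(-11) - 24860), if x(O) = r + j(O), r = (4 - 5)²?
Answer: -24865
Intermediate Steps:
j(g) = 3/2 - g/2 (j(g) = -(-3 + 4)*(-3 + g)/2 = -(-3 + g)/2 = 3/2 - g/2)
r = 1 (r = (-1)² = 1)
x(O) = 5/2 - O/2 (x(O) = 1 + (3/2 - O/2) = 5/2 - O/2)
x(-7) + (X(-11) - 24860) = (5/2 - ½*(-7)) + (-11 - 24860) = (5/2 + 7/2) - 24871 = 6 - 24871 = -24865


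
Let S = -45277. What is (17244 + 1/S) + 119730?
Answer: 6201771797/45277 ≈ 1.3697e+5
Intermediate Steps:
(17244 + 1/S) + 119730 = (17244 + 1/(-45277)) + 119730 = (17244 - 1/45277) + 119730 = 780756587/45277 + 119730 = 6201771797/45277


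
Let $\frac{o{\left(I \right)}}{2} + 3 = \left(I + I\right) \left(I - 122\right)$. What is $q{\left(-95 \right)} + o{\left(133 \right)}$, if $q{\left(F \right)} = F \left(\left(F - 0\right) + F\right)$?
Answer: $23896$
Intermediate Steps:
$q{\left(F \right)} = 2 F^{2}$ ($q{\left(F \right)} = F \left(\left(F + 0\right) + F\right) = F \left(F + F\right) = F 2 F = 2 F^{2}$)
$o{\left(I \right)} = -6 + 4 I \left(-122 + I\right)$ ($o{\left(I \right)} = -6 + 2 \left(I + I\right) \left(I - 122\right) = -6 + 2 \cdot 2 I \left(-122 + I\right) = -6 + 4 I \left(-122 + I\right)$)
$q{\left(-95 \right)} + o{\left(133 \right)} = 2 \left(-95\right)^{2} - \left(64910 - 70756\right) = 2 \cdot 9025 - -5846 = 18050 - -5846 = 18050 + 5846 = 23896$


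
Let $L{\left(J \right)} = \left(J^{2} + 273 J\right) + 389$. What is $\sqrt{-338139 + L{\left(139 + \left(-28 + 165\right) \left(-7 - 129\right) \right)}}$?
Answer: $\sqrt{336604710} \approx 18347.0$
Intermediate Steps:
$L{\left(J \right)} = 389 + J^{2} + 273 J$
$\sqrt{-338139 + L{\left(139 + \left(-28 + 165\right) \left(-7 - 129\right) \right)}} = \sqrt{-338139 + \left(389 + \left(139 + \left(-28 + 165\right) \left(-7 - 129\right)\right)^{2} + 273 \left(139 + \left(-28 + 165\right) \left(-7 - 129\right)\right)\right)} = \sqrt{-338139 + \left(389 + \left(139 + 137 \left(-136\right)\right)^{2} + 273 \left(139 + 137 \left(-136\right)\right)\right)} = \sqrt{-338139 + \left(389 + \left(139 - 18632\right)^{2} + 273 \left(139 - 18632\right)\right)} = \sqrt{-338139 + \left(389 + \left(-18493\right)^{2} + 273 \left(-18493\right)\right)} = \sqrt{-338139 + \left(389 + 341991049 - 5048589\right)} = \sqrt{-338139 + 336942849} = \sqrt{336604710}$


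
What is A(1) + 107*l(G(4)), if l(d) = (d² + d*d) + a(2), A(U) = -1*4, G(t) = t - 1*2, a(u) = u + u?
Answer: 1280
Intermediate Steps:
a(u) = 2*u
G(t) = -2 + t (G(t) = t - 2 = -2 + t)
A(U) = -4
l(d) = 4 + 2*d² (l(d) = (d² + d*d) + 2*2 = (d² + d²) + 4 = 2*d² + 4 = 4 + 2*d²)
A(1) + 107*l(G(4)) = -4 + 107*(4 + 2*(-2 + 4)²) = -4 + 107*(4 + 2*2²) = -4 + 107*(4 + 2*4) = -4 + 107*(4 + 8) = -4 + 107*12 = -4 + 1284 = 1280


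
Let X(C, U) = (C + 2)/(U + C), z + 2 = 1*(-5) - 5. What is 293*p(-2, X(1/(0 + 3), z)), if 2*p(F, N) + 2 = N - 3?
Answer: -3809/5 ≈ -761.80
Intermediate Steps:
z = -12 (z = -2 + (1*(-5) - 5) = -2 + (-5 - 5) = -2 - 10 = -12)
X(C, U) = (2 + C)/(C + U)
p(F, N) = -5/2 + N/2 (p(F, N) = -1 + (N - 3)/2 = -1 + (-3 + N)/2 = -1 + (-3/2 + N/2) = -5/2 + N/2)
293*p(-2, X(1/(0 + 3), z)) = 293*(-5/2 + ((2 + 1/(0 + 3))/(1/(0 + 3) - 12))/2) = 293*(-5/2 + ((2 + 1/3)/(1/3 - 12))/2) = 293*(-5/2 + ((2 + ⅓)/(⅓ - 12))/2) = 293*(-5/2 + ((7/3)/(-35/3))/2) = 293*(-5/2 + (-3/35*7/3)/2) = 293*(-5/2 + (½)*(-⅕)) = 293*(-5/2 - ⅒) = 293*(-13/5) = -3809/5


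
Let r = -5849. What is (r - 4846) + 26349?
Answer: 15654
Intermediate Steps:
(r - 4846) + 26349 = (-5849 - 4846) + 26349 = -10695 + 26349 = 15654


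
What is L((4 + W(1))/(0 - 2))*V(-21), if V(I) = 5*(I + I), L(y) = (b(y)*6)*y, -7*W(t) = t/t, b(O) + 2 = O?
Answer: -66825/7 ≈ -9546.4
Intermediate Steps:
b(O) = -2 + O
W(t) = -⅐ (W(t) = -t/(7*t) = -⅐*1 = -⅐)
L(y) = y*(-12 + 6*y) (L(y) = ((-2 + y)*6)*y = (-12 + 6*y)*y = y*(-12 + 6*y))
V(I) = 10*I (V(I) = 5*(2*I) = 10*I)
L((4 + W(1))/(0 - 2))*V(-21) = (6*((4 - ⅐)/(0 - 2))*(-2 + (4 - ⅐)/(0 - 2)))*(10*(-21)) = (6*((27/7)/(-2))*(-2 + (27/7)/(-2)))*(-210) = (6*((27/7)*(-½))*(-2 + (27/7)*(-½)))*(-210) = (6*(-27/14)*(-2 - 27/14))*(-210) = (6*(-27/14)*(-55/14))*(-210) = (4455/98)*(-210) = -66825/7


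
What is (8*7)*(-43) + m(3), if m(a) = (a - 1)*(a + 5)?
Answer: -2392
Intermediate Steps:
m(a) = (-1 + a)*(5 + a)
(8*7)*(-43) + m(3) = (8*7)*(-43) + (-5 + 3² + 4*3) = 56*(-43) + (-5 + 9 + 12) = -2408 + 16 = -2392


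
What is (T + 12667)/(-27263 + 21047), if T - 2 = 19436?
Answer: -32105/6216 ≈ -5.1649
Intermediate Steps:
T = 19438 (T = 2 + 19436 = 19438)
(T + 12667)/(-27263 + 21047) = (19438 + 12667)/(-27263 + 21047) = 32105/(-6216) = 32105*(-1/6216) = -32105/6216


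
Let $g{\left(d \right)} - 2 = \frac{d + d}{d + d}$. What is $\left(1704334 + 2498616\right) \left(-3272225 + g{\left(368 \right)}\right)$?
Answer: $-13752985454900$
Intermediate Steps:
$g{\left(d \right)} = 3$ ($g{\left(d \right)} = 2 + \frac{d + d}{d + d} = 2 + \frac{2 d}{2 d} = 2 + 2 d \frac{1}{2 d} = 2 + 1 = 3$)
$\left(1704334 + 2498616\right) \left(-3272225 + g{\left(368 \right)}\right) = \left(1704334 + 2498616\right) \left(-3272225 + 3\right) = 4202950 \left(-3272222\right) = -13752985454900$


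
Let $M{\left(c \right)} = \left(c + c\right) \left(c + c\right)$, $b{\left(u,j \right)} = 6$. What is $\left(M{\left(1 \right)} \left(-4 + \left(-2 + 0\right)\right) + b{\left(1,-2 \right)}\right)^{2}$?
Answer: $324$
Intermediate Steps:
$M{\left(c \right)} = 4 c^{2}$ ($M{\left(c \right)} = 2 c 2 c = 4 c^{2}$)
$\left(M{\left(1 \right)} \left(-4 + \left(-2 + 0\right)\right) + b{\left(1,-2 \right)}\right)^{2} = \left(4 \cdot 1^{2} \left(-4 + \left(-2 + 0\right)\right) + 6\right)^{2} = \left(4 \cdot 1 \left(-4 - 2\right) + 6\right)^{2} = \left(4 \left(-6\right) + 6\right)^{2} = \left(-24 + 6\right)^{2} = \left(-18\right)^{2} = 324$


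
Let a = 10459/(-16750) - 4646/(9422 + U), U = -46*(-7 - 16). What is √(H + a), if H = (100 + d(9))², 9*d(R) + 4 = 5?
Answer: √625310192626850830/7899300 ≈ 100.11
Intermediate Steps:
d(R) = ⅑ (d(R) = -4/9 + (⅑)*5 = -4/9 + 5/9 = ⅑)
H = 811801/81 (H = (100 + ⅑)² = (901/9)² = 811801/81 ≈ 10022.)
U = 1058 (U = -46*(-23) = 1058)
a = -9371541/8777000 (a = 10459/(-16750) - 4646/(9422 + 1058) = 10459*(-1/16750) - 4646/10480 = -10459/16750 - 4646*1/10480 = -10459/16750 - 2323/5240 = -9371541/8777000 ≈ -1.0677)
√(H + a) = √(811801/81 - 9371541/8777000) = √(7124418282179/710937000) = √625310192626850830/7899300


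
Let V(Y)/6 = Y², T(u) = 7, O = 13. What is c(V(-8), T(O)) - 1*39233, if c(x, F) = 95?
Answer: -39138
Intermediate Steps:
V(Y) = 6*Y²
c(V(-8), T(O)) - 1*39233 = 95 - 1*39233 = 95 - 39233 = -39138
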